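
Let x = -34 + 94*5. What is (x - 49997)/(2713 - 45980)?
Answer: 49561/43267 ≈ 1.1455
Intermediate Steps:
x = 436 (x = -34 + 470 = 436)
(x - 49997)/(2713 - 45980) = (436 - 49997)/(2713 - 45980) = -49561/(-43267) = -49561*(-1/43267) = 49561/43267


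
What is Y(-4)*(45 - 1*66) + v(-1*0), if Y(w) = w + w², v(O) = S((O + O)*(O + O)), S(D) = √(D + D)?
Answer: -252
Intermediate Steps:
S(D) = √2*√D (S(D) = √(2*D) = √2*√D)
v(O) = 2*√2*√(O²) (v(O) = √2*√((O + O)*(O + O)) = √2*√((2*O)*(2*O)) = √2*√(4*O²) = √2*(2*√(O²)) = 2*√2*√(O²))
Y(-4)*(45 - 1*66) + v(-1*0) = (-4*(1 - 4))*(45 - 1*66) + 2*√2*√((-1*0)²) = (-4*(-3))*(45 - 66) + 2*√2*√(0²) = 12*(-21) + 2*√2*√0 = -252 + 2*√2*0 = -252 + 0 = -252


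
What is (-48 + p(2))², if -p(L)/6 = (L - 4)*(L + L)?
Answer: 0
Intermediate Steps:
p(L) = -12*L*(-4 + L) (p(L) = -6*(L - 4)*(L + L) = -6*(-4 + L)*2*L = -12*L*(-4 + L))
(-48 + p(2))² = (-48 + 12*2*(4 - 1*2))² = (-48 + 12*2*(4 - 2))² = (-48 + 12*2*2)² = (-48 + 48)² = 0² = 0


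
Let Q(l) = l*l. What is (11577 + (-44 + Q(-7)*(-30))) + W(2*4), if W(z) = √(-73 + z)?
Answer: 10063 + I*√65 ≈ 10063.0 + 8.0623*I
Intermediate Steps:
Q(l) = l²
(11577 + (-44 + Q(-7)*(-30))) + W(2*4) = (11577 + (-44 + (-7)²*(-30))) + √(-73 + 2*4) = (11577 + (-44 + 49*(-30))) + √(-73 + 8) = (11577 + (-44 - 1470)) + √(-65) = (11577 - 1514) + I*√65 = 10063 + I*√65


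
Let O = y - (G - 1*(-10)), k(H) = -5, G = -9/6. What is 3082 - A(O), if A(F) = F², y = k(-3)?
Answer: 11599/4 ≈ 2899.8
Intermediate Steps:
G = -3/2 (G = -9*⅙ = -3/2 ≈ -1.5000)
y = -5
O = -27/2 (O = -5 - (-3/2 - 1*(-10)) = -5 - (-3/2 + 10) = -5 - 1*17/2 = -5 - 17/2 = -27/2 ≈ -13.500)
3082 - A(O) = 3082 - (-27/2)² = 3082 - 1*729/4 = 3082 - 729/4 = 11599/4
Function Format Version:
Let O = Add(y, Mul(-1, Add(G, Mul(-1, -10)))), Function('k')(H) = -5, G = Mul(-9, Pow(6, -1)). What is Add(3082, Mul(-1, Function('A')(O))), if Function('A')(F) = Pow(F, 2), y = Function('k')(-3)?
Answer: Rational(11599, 4) ≈ 2899.8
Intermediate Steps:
G = Rational(-3, 2) (G = Mul(-9, Rational(1, 6)) = Rational(-3, 2) ≈ -1.5000)
y = -5
O = Rational(-27, 2) (O = Add(-5, Mul(-1, Add(Rational(-3, 2), Mul(-1, -10)))) = Add(-5, Mul(-1, Add(Rational(-3, 2), 10))) = Add(-5, Mul(-1, Rational(17, 2))) = Add(-5, Rational(-17, 2)) = Rational(-27, 2) ≈ -13.500)
Add(3082, Mul(-1, Function('A')(O))) = Add(3082, Mul(-1, Pow(Rational(-27, 2), 2))) = Add(3082, Mul(-1, Rational(729, 4))) = Add(3082, Rational(-729, 4)) = Rational(11599, 4)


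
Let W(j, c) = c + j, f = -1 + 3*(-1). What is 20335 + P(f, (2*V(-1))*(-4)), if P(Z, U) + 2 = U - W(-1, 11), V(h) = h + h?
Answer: 20339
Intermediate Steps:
V(h) = 2*h
f = -4 (f = -1 - 3 = -4)
P(Z, U) = -12 + U (P(Z, U) = -2 + (U - (11 - 1)) = -2 + (U - 1*10) = -2 + (U - 10) = -2 + (-10 + U) = -12 + U)
20335 + P(f, (2*V(-1))*(-4)) = 20335 + (-12 + (2*(2*(-1)))*(-4)) = 20335 + (-12 + (2*(-2))*(-4)) = 20335 + (-12 - 4*(-4)) = 20335 + (-12 + 16) = 20335 + 4 = 20339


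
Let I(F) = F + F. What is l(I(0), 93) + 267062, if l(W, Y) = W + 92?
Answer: 267154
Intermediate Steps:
I(F) = 2*F
l(W, Y) = 92 + W
l(I(0), 93) + 267062 = (92 + 2*0) + 267062 = (92 + 0) + 267062 = 92 + 267062 = 267154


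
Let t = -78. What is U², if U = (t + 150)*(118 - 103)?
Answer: 1166400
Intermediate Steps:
U = 1080 (U = (-78 + 150)*(118 - 103) = 72*15 = 1080)
U² = 1080² = 1166400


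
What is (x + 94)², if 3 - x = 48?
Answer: 2401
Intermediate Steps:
x = -45 (x = 3 - 1*48 = 3 - 48 = -45)
(x + 94)² = (-45 + 94)² = 49² = 2401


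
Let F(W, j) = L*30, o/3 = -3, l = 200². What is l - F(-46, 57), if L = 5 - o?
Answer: 39580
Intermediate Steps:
l = 40000
o = -9 (o = 3*(-3) = -9)
L = 14 (L = 5 - 1*(-9) = 5 + 9 = 14)
F(W, j) = 420 (F(W, j) = 14*30 = 420)
l - F(-46, 57) = 40000 - 1*420 = 40000 - 420 = 39580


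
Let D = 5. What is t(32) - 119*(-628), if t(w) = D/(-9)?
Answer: 672583/9 ≈ 74732.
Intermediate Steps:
t(w) = -5/9 (t(w) = 5/(-9) = 5*(-1/9) = -5/9)
t(32) - 119*(-628) = -5/9 - 119*(-628) = -5/9 + 74732 = 672583/9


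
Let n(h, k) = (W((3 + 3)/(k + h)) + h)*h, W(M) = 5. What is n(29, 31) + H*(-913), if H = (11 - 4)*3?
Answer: -18187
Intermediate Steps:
n(h, k) = h*(5 + h) (n(h, k) = (5 + h)*h = h*(5 + h))
H = 21 (H = 7*3 = 21)
n(29, 31) + H*(-913) = 29*(5 + 29) + 21*(-913) = 29*34 - 19173 = 986 - 19173 = -18187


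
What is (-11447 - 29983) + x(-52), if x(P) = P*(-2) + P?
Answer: -41378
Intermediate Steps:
x(P) = -P (x(P) = -2*P + P = -P)
(-11447 - 29983) + x(-52) = (-11447 - 29983) - 1*(-52) = -41430 + 52 = -41378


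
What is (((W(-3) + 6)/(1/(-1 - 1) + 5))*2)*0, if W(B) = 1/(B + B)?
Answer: 0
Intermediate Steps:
W(B) = 1/(2*B)
(((W(-3) + 6)/(1/(-1 - 1) + 5))*2)*0 = ((((½)/(-3) + 6)/(1/(-1 - 1) + 5))*2)*0 = ((((½)*(-⅓) + 6)/(1/(-2) + 5))*2)*0 = (((-⅙ + 6)/(-½ + 5))*2)*0 = ((35/(6*(9/2)))*2)*0 = (((35/6)*(2/9))*2)*0 = ((35/27)*2)*0 = (70/27)*0 = 0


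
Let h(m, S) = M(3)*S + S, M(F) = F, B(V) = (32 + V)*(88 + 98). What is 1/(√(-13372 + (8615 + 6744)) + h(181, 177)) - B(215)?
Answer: -22937783226/499277 - √1987/499277 ≈ -45942.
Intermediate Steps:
B(V) = 5952 + 186*V (B(V) = (32 + V)*186 = 5952 + 186*V)
h(m, S) = 4*S (h(m, S) = 3*S + S = 4*S)
1/(√(-13372 + (8615 + 6744)) + h(181, 177)) - B(215) = 1/(√(-13372 + (8615 + 6744)) + 4*177) - (5952 + 186*215) = 1/(√(-13372 + 15359) + 708) - (5952 + 39990) = 1/(√1987 + 708) - 1*45942 = 1/(708 + √1987) - 45942 = -45942 + 1/(708 + √1987)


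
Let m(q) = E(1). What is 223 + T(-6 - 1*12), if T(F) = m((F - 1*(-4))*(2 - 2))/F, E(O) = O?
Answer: 4013/18 ≈ 222.94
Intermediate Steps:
m(q) = 1
T(F) = 1/F
223 + T(-6 - 1*12) = 223 + 1/(-6 - 1*12) = 223 + 1/(-6 - 12) = 223 + 1/(-18) = 223 - 1/18 = 4013/18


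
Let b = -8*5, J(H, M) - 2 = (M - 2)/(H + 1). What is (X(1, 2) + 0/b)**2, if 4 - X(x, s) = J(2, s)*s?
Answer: 0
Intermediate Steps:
J(H, M) = 2 + (-2 + M)/(1 + H) (J(H, M) = 2 + (M - 2)/(H + 1) = 2 + (-2 + M)/(1 + H))
b = -40
X(x, s) = 4 - s*(4/3 + s/3) (X(x, s) = 4 - (s + 2*2)/(1 + 2)*s = 4 - (s + 4)/3*s = 4 - (4 + s)/3*s = 4 - (4/3 + s/3)*s = 4 - s*(4/3 + s/3))
(X(1, 2) + 0/b)**2 = ((4 - 1/3*2*(4 + 2)) + 0/(-40))**2 = ((4 - 1/3*2*6) + 0*(-1/40))**2 = ((4 - 4) + 0)**2 = (0 + 0)**2 = 0**2 = 0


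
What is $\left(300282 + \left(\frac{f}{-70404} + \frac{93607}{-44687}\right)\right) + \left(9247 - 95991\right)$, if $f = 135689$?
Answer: $\frac{671808547111253}{3146143548} \approx 2.1353 \cdot 10^{5}$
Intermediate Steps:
$\left(300282 + \left(\frac{f}{-70404} + \frac{93607}{-44687}\right)\right) + \left(9247 - 95991\right) = \left(300282 + \left(\frac{135689}{-70404} + \frac{93607}{-44687}\right)\right) + \left(9247 - 95991\right) = \left(300282 + \left(135689 \left(- \frac{1}{70404}\right) + 93607 \left(- \frac{1}{44687}\right)\right)\right) + \left(9247 - 95991\right) = \left(300282 - \frac{12653841571}{3146143548}\right) - 86744 = \frac{944717623038965}{3146143548} - 86744 = \frac{671808547111253}{3146143548}$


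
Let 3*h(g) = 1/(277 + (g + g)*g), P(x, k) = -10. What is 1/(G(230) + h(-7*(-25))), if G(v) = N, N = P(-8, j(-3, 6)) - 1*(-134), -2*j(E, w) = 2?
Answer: 184581/22888045 ≈ 0.0080645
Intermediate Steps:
j(E, w) = -1 (j(E, w) = -½*2 = -1)
h(g) = 1/(3*(277 + 2*g²)) (h(g) = 1/(3*(277 + (g + g)*g)) = 1/(3*(277 + (2*g)*g)) = 1/(3*(277 + 2*g²)))
N = 124 (N = -10 - 1*(-134) = -10 + 134 = 124)
G(v) = 124
1/(G(230) + h(-7*(-25))) = 1/(124 + 1/(3*(277 + 2*(-7*(-25))²))) = 1/(124 + 1/(3*(277 + 2*175²))) = 1/(124 + 1/(3*(277 + 2*30625))) = 1/(124 + 1/(3*(277 + 61250))) = 1/(124 + (⅓)/61527) = 1/(124 + (⅓)*(1/61527)) = 1/(124 + 1/184581) = 1/(22888045/184581) = 184581/22888045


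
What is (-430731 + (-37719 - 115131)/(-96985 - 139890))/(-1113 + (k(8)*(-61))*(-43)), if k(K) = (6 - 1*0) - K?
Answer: 4081170111/60251525 ≈ 67.736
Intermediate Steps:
k(K) = 6 - K (k(K) = (6 + 0) - K = 6 - K)
(-430731 + (-37719 - 115131)/(-96985 - 139890))/(-1113 + (k(8)*(-61))*(-43)) = (-430731 + (-37719 - 115131)/(-96985 - 139890))/(-1113 + ((6 - 1*8)*(-61))*(-43)) = (-430731 - 152850/(-236875))/(-1113 + ((6 - 8)*(-61))*(-43)) = (-430731 - 152850*(-1/236875))/(-1113 - 2*(-61)*(-43)) = (-430731 + 6114/9475)/(-1113 + 122*(-43)) = -4081170111/(9475*(-1113 - 5246)) = -4081170111/9475/(-6359) = -4081170111/9475*(-1/6359) = 4081170111/60251525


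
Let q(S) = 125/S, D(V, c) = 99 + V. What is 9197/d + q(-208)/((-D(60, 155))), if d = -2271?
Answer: -101293103/25035504 ≈ -4.0460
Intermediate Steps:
9197/d + q(-208)/((-D(60, 155))) = 9197/(-2271) + (125/(-208))/((-(99 + 60))) = 9197*(-1/2271) + (125*(-1/208))/((-1*159)) = -9197/2271 - 125/208/(-159) = -9197/2271 - 125/208*(-1/159) = -9197/2271 + 125/33072 = -101293103/25035504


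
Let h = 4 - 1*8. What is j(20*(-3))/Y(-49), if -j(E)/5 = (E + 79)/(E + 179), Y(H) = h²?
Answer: -95/1904 ≈ -0.049895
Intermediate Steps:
h = -4 (h = 4 - 8 = -4)
Y(H) = 16 (Y(H) = (-4)² = 16)
j(E) = -5*(79 + E)/(179 + E) (j(E) = -5*(E + 79)/(E + 179) = -5*(79 + E)/(179 + E))
j(20*(-3))/Y(-49) = (5*(-79 - 20*(-3))/(179 + 20*(-3)))/16 = (5*(-79 - 1*(-60))/(179 - 60))*(1/16) = (5*(-79 + 60)/119)*(1/16) = (5*(1/119)*(-19))*(1/16) = -95/119*1/16 = -95/1904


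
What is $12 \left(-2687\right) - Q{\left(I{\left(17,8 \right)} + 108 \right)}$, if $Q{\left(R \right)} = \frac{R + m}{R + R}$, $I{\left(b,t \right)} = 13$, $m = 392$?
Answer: $- \frac{7803561}{242} \approx -32246.0$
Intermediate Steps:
$Q{\left(R \right)} = \frac{392 + R}{2 R}$ ($Q{\left(R \right)} = \frac{R + 392}{R + R} = \frac{392 + R}{2 R}$)
$12 \left(-2687\right) - Q{\left(I{\left(17,8 \right)} + 108 \right)} = 12 \left(-2687\right) - \frac{392 + \left(13 + 108\right)}{2 \left(13 + 108\right)} = -32244 - \frac{392 + 121}{2 \cdot 121} = -32244 - \frac{1}{2} \cdot \frac{1}{121} \cdot 513 = -32244 - \frac{513}{242} = - \frac{7803561}{242}$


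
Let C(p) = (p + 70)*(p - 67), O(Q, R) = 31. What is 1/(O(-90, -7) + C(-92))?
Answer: 1/3529 ≈ 0.00028337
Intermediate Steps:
C(p) = (-67 + p)*(70 + p) (C(p) = (70 + p)*(-67 + p) = (-67 + p)*(70 + p))
1/(O(-90, -7) + C(-92)) = 1/(31 + (-4690 + (-92)² + 3*(-92))) = 1/(31 + (-4690 + 8464 - 276)) = 1/(31 + 3498) = 1/3529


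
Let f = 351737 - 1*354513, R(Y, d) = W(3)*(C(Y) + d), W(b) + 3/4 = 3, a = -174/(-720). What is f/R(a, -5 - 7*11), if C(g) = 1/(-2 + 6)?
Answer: 44416/2943 ≈ 15.092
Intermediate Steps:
a = 29/120 (a = -174*(-1/720) = 29/120 ≈ 0.24167)
W(b) = 9/4 (W(b) = -¾ + 3 = 9/4)
C(g) = ¼ (C(g) = 1/4 = ¼)
R(Y, d) = 9/16 + 9*d/4 (R(Y, d) = 9*(¼ + d)/4 = 9/16 + 9*d/4)
f = -2776 (f = 351737 - 354513 = -2776)
f/R(a, -5 - 7*11) = -2776/(9/16 + 9*(-5 - 7*11)/4) = -2776/(9/16 + 9*(-5 - 77)/4) = -2776/(9/16 + (9/4)*(-82)) = -2776/(9/16 - 369/2) = -2776/(-2943/16) = -2776*(-16/2943) = 44416/2943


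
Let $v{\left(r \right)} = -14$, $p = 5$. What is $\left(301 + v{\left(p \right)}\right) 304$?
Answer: $87248$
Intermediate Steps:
$\left(301 + v{\left(p \right)}\right) 304 = \left(301 - 14\right) 304 = 287 \cdot 304 = 87248$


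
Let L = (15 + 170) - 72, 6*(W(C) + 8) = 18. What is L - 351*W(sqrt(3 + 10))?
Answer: 1868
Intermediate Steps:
W(C) = -5 (W(C) = -8 + (1/6)*18 = -8 + 3 = -5)
L = 113 (L = 185 - 72 = 113)
L - 351*W(sqrt(3 + 10)) = 113 - 351*(-5) = 113 + 1755 = 1868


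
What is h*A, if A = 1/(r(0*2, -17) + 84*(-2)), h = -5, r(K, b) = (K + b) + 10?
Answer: 1/35 ≈ 0.028571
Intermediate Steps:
r(K, b) = 10 + K + b
A = -1/175 (A = 1/((10 + 0*2 - 17) + 84*(-2)) = 1/((10 + 0 - 17) - 168) = 1/(-7 - 168) = 1/(-175) = -1/175 ≈ -0.0057143)
h*A = -5*(-1/175) = 1/35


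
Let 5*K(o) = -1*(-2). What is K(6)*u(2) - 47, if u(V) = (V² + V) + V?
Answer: -219/5 ≈ -43.800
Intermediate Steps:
K(o) = ⅖ (K(o) = (-1*(-2))/5 = (⅕)*2 = ⅖)
u(V) = V² + 2*V (u(V) = (V + V²) + V = V² + 2*V)
K(6)*u(2) - 47 = 2*(2*(2 + 2))/5 - 47 = 2*(2*4)/5 - 47 = (⅖)*8 - 47 = 16/5 - 47 = -219/5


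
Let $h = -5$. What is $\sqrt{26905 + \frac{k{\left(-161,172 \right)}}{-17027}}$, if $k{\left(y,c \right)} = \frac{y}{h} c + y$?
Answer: $\frac{4 \sqrt{12187768504305}}{85135} \approx 164.03$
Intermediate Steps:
$k{\left(y,c \right)} = y - \frac{c y}{5}$ ($k{\left(y,c \right)} = \frac{y}{-5} c + y = y \left(- \frac{1}{5}\right) c + y = - \frac{y}{5} c + y = - \frac{c y}{5} + y = y - \frac{c y}{5}$)
$\sqrt{26905 + \frac{k{\left(-161,172 \right)}}{-17027}} = \sqrt{26905 + \frac{\frac{1}{5} \left(-161\right) \left(5 - 172\right)}{-17027}} = \sqrt{26905 + \frac{1}{5} \left(-161\right) \left(5 - 172\right) \left(- \frac{1}{17027}\right)} = \sqrt{26905 + \frac{1}{5} \left(-161\right) \left(-167\right) \left(- \frac{1}{17027}\right)} = \sqrt{26905 + \frac{26887}{5} \left(- \frac{1}{17027}\right)} = \sqrt{26905 - \frac{26887}{85135}} = \sqrt{\frac{2290530288}{85135}} = \frac{4 \sqrt{12187768504305}}{85135}$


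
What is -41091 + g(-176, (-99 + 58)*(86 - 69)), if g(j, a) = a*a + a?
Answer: 444021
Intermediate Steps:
g(j, a) = a + a**2 (g(j, a) = a**2 + a = a + a**2)
-41091 + g(-176, (-99 + 58)*(86 - 69)) = -41091 + ((-99 + 58)*(86 - 69))*(1 + (-99 + 58)*(86 - 69)) = -41091 + (-41*17)*(1 - 41*17) = -41091 - 697*(1 - 697) = -41091 - 697*(-696) = -41091 + 485112 = 444021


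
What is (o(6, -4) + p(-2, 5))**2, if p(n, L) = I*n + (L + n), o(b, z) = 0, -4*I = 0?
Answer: 9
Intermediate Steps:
I = 0 (I = -1/4*0 = 0)
p(n, L) = L + n (p(n, L) = 0*n + (L + n) = 0 + (L + n) = L + n)
(o(6, -4) + p(-2, 5))**2 = (0 + (5 - 2))**2 = (0 + 3)**2 = 3**2 = 9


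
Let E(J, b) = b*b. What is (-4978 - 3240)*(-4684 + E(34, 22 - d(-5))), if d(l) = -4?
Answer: 32937744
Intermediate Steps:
E(J, b) = b²
(-4978 - 3240)*(-4684 + E(34, 22 - d(-5))) = (-4978 - 3240)*(-4684 + (22 - 1*(-4))²) = -8218*(-4684 + (22 + 4)²) = -8218*(-4684 + 26²) = -8218*(-4684 + 676) = -8218*(-4008) = 32937744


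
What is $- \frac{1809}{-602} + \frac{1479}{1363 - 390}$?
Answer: $\frac{378645}{83678} \approx 4.525$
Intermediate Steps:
$- \frac{1809}{-602} + \frac{1479}{1363 - 390} = \left(-1809\right) \left(- \frac{1}{602}\right) + \frac{1479}{973} = \frac{1809}{602} + 1479 \cdot \frac{1}{973} = \frac{1809}{602} + \frac{1479}{973} = \frac{378645}{83678}$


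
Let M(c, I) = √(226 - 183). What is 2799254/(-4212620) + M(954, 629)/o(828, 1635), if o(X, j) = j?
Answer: -1399627/2106310 + √43/1635 ≈ -0.66048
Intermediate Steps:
M(c, I) = √43
2799254/(-4212620) + M(954, 629)/o(828, 1635) = 2799254/(-4212620) + √43/1635 = 2799254*(-1/4212620) + √43*(1/1635) = -1399627/2106310 + √43/1635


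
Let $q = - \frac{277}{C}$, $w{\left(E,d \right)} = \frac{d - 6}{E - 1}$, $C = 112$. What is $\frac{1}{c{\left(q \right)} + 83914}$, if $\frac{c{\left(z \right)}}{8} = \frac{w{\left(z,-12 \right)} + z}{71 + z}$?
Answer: $\frac{2985575}{250532484862} \approx 1.1917 \cdot 10^{-5}$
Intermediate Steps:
$w{\left(E,d \right)} = \frac{-6 + d}{-1 + E}$
$q = - \frac{277}{112} \approx -2.4732$
$c{\left(z \right)} = \frac{8 \left(z - \frac{18}{-1 + z}\right)}{71 + z}$ ($c{\left(z \right)} = 8 \frac{\frac{-6 - 12}{-1 + z} + z}{71 + z} = 8 \frac{\frac{1}{-1 + z} \left(-18\right) + z}{71 + z} = 8 \frac{- \frac{18}{-1 + z} + z}{71 + z} = 8 \frac{z - \frac{18}{-1 + z}}{71 + z} = \frac{8 \left(z - \frac{18}{-1 + z}\right)}{71 + z}$)
$\frac{1}{c{\left(q \right)} + 83914} = \frac{1}{\frac{8 \left(-18 - \frac{277 \left(-1 - \frac{277}{112}\right)}{112}\right)}{\left(-1 - \frac{277}{112}\right) \left(71 - \frac{277}{112}\right)} + 83914} = \frac{1}{\frac{8 \left(-18 - - \frac{107753}{12544}\right)}{\left(- \frac{389}{112}\right) \frac{7675}{112}} + 83914} = \frac{1}{8 \left(- \frac{112}{389}\right) \frac{112}{7675} \left(-18 + \frac{107753}{12544}\right) + 83914} = \frac{1}{8 \left(- \frac{112}{389}\right) \frac{112}{7675} \left(- \frac{118039}{12544}\right) + 83914} = \frac{1}{\frac{944312}{2985575} + 83914} = \frac{1}{\frac{250532484862}{2985575}} = \frac{2985575}{250532484862}$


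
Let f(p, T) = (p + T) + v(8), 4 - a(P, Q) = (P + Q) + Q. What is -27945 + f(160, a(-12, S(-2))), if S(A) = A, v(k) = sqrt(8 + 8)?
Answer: -27761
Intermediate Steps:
v(k) = 4 (v(k) = sqrt(16) = 4)
a(P, Q) = 4 - P - 2*Q (a(P, Q) = 4 - ((P + Q) + Q) = 4 - (P + 2*Q) = 4 + (-P - 2*Q) = 4 - P - 2*Q)
f(p, T) = 4 + T + p (f(p, T) = (p + T) + 4 = (T + p) + 4 = 4 + T + p)
-27945 + f(160, a(-12, S(-2))) = -27945 + (4 + (4 - 1*(-12) - 2*(-2)) + 160) = -27945 + (4 + (4 + 12 + 4) + 160) = -27945 + (4 + 20 + 160) = -27945 + 184 = -27761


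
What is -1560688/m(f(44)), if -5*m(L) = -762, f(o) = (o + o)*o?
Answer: -3901720/381 ≈ -10241.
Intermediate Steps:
f(o) = 2*o² (f(o) = (2*o)*o = 2*o²)
m(L) = 762/5 (m(L) = -⅕*(-762) = 762/5)
-1560688/m(f(44)) = -1560688/762/5 = -1560688*5/762 = -3901720/381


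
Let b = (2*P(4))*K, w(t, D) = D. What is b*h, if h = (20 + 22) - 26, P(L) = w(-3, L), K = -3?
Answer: -384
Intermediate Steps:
P(L) = L
h = 16 (h = 42 - 26 = 16)
b = -24 (b = (2*4)*(-3) = 8*(-3) = -24)
b*h = -24*16 = -384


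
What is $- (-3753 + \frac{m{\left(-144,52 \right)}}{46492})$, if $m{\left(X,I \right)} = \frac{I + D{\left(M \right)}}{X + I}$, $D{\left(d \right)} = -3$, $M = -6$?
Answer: $\frac{16052571841}{4277264} \approx 3753.0$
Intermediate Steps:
$m{\left(X,I \right)} = \frac{-3 + I}{I + X}$ ($m{\left(X,I \right)} = \frac{I - 3}{X + I} = \frac{-3 + I}{I + X}$)
$- (-3753 + \frac{m{\left(-144,52 \right)}}{46492}) = - (-3753 + \frac{\frac{1}{52 - 144} \left(-3 + 52\right)}{46492}) = - (-3753 + \frac{1}{-92} \cdot 49 \cdot \frac{1}{46492}) = - (-3753 + \left(- \frac{1}{92}\right) 49 \cdot \frac{1}{46492}) = - (-3753 - \frac{49}{4277264}) = \left(-1\right) \left(- \frac{16052571841}{4277264}\right) = \frac{16052571841}{4277264}$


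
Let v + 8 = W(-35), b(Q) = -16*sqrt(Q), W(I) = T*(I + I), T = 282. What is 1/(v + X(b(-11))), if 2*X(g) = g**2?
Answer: -1/21156 ≈ -4.7268e-5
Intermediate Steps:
W(I) = 564*I (W(I) = 282*(I + I) = 282*(2*I) = 564*I)
v = -19748 (v = -8 + 564*(-35) = -8 - 19740 = -19748)
X(g) = g**2/2
1/(v + X(b(-11))) = 1/(-19748 + (-16*I*sqrt(11))**2/2) = 1/(-19748 + (1/2)*(-2816)) = 1/(-19748 - 1408) = 1/(-21156) = -1/21156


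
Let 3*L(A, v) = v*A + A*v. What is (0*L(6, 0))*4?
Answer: 0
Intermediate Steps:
L(A, v) = 2*A*v/3 (L(A, v) = (v*A + A*v)/3 = (A*v + A*v)/3 = (2*A*v)/3 = 2*A*v/3)
(0*L(6, 0))*4 = (0*((⅔)*6*0))*4 = (0*0)*4 = 0*4 = 0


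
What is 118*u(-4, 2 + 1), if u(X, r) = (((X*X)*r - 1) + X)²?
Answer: 218182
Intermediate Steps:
u(X, r) = (-1 + X + r*X²)² (u(X, r) = ((X²*r - 1) + X)² = ((r*X² - 1) + X)² = ((-1 + r*X²) + X)² = (-1 + X + r*X²)²)
118*u(-4, 2 + 1) = 118*(-1 - 4 + (2 + 1)*(-4)²)² = 118*(-1 - 4 + 3*16)² = 118*(-1 - 4 + 48)² = 118*43² = 118*1849 = 218182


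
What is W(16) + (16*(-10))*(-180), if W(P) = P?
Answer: 28816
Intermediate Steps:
W(16) + (16*(-10))*(-180) = 16 + (16*(-10))*(-180) = 16 - 160*(-180) = 16 + 28800 = 28816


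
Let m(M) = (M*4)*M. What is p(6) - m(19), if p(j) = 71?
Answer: -1373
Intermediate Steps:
m(M) = 4*M**2 (m(M) = (4*M)*M = 4*M**2)
p(6) - m(19) = 71 - 4*19**2 = 71 - 4*361 = 71 - 1*1444 = 71 - 1444 = -1373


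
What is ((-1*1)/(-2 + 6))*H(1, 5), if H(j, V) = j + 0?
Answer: -¼ ≈ -0.25000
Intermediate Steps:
H(j, V) = j
((-1*1)/(-2 + 6))*H(1, 5) = ((-1*1)/(-2 + 6))*1 = (-1/4)*1 = ((¼)*(-1))*1 = -¼*1 = -¼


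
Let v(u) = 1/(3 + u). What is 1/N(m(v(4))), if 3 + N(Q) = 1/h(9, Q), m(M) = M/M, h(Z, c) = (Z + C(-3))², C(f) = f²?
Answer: -324/971 ≈ -0.33368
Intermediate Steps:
h(Z, c) = (9 + Z)² (h(Z, c) = (Z + (-3)²)² = (Z + 9)² = (9 + Z)²)
m(M) = 1
N(Q) = -971/324 (N(Q) = -3 + 1/((9 + 9)²) = -3 + 1/(18²) = -3 + 1/324 = -971/324)
1/N(m(v(4))) = 1/(-971/324) = -324/971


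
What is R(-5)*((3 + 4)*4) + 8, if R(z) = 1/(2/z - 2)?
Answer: -11/3 ≈ -3.6667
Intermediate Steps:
R(z) = 1/(-2 + 2/z)
R(-5)*((3 + 4)*4) + 8 = (-1*(-5)/(-2 + 2*(-5)))*((3 + 4)*4) + 8 = (-1*(-5)/(-2 - 10))*(7*4) + 8 = -1*(-5)/(-12)*28 + 8 = -1*(-5)*(-1/12)*28 + 8 = -5/12*28 + 8 = -35/3 + 8 = -11/3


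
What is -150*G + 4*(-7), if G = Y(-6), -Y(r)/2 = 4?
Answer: 1172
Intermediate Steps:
Y(r) = -8 (Y(r) = -2*4 = -8)
G = -8
-150*G + 4*(-7) = -150*(-8) + 4*(-7) = 1200 - 28 = 1172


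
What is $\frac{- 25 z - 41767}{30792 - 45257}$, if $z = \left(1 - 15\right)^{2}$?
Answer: $\frac{46667}{14465} \approx 3.2262$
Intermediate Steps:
$z = 196$ ($z = \left(-14\right)^{2} = 196$)
$\frac{- 25 z - 41767}{30792 - 45257} = \frac{\left(-25\right) 196 - 41767}{30792 - 45257} = \frac{-4900 - 41767}{-14465} = \left(-46667\right) \left(- \frac{1}{14465}\right) = \frac{46667}{14465}$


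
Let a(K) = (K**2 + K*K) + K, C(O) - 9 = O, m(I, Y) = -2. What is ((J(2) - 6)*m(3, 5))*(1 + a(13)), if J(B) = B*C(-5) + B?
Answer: -2816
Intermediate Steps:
C(O) = 9 + O
J(B) = 5*B (J(B) = B*(9 - 5) + B = B*4 + B = 4*B + B = 5*B)
a(K) = K + 2*K**2 (a(K) = (K**2 + K**2) + K = 2*K**2 + K = K + 2*K**2)
((J(2) - 6)*m(3, 5))*(1 + a(13)) = ((5*2 - 6)*(-2))*(1 + 13*(1 + 2*13)) = ((10 - 6)*(-2))*(1 + 13*(1 + 26)) = (4*(-2))*(1 + 13*27) = -8*(1 + 351) = -8*352 = -2816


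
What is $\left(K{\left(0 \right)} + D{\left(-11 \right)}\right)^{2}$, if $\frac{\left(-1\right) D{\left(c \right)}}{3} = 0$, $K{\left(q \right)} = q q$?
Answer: $0$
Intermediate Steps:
$K{\left(q \right)} = q^{2}$
$D{\left(c \right)} = 0$ ($D{\left(c \right)} = \left(-3\right) 0 = 0$)
$\left(K{\left(0 \right)} + D{\left(-11 \right)}\right)^{2} = \left(0^{2} + 0\right)^{2} = \left(0 + 0\right)^{2} = 0^{2} = 0$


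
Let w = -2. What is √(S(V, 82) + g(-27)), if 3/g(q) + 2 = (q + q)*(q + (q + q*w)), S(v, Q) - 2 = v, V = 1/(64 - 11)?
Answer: √5830/106 ≈ 0.72032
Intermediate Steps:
V = 1/53 ≈ 0.018868
S(v, Q) = 2 + v
g(q) = -3/2 (g(q) = 3/(-2 + (q + q)*(q + (q + q*(-2)))) = 3/(-2 + (2*q)*(q + (q - 2*q))) = 3/(-2 + (2*q)*(q - q)) = 3/(-2 + (2*q)*0) = 3/(-2 + 0) = 3/(-2) = 3*(-½) = -3/2)
√(S(V, 82) + g(-27)) = √((2 + 1/53) - 3/2) = √(107/53 - 3/2) = √(55/106) = √5830/106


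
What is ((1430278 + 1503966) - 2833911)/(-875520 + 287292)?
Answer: -100333/588228 ≈ -0.17057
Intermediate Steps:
((1430278 + 1503966) - 2833911)/(-875520 + 287292) = (2934244 - 2833911)/(-588228) = 100333*(-1/588228) = -100333/588228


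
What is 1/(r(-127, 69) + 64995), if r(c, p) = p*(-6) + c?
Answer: 1/64454 ≈ 1.5515e-5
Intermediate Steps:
r(c, p) = c - 6*p (r(c, p) = -6*p + c = c - 6*p)
1/(r(-127, 69) + 64995) = 1/((-127 - 6*69) + 64995) = 1/((-127 - 414) + 64995) = 1/(-541 + 64995) = 1/64454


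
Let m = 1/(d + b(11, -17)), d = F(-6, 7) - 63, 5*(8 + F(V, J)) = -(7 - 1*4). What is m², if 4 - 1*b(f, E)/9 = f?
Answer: 25/452929 ≈ 5.5196e-5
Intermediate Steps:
b(f, E) = 36 - 9*f
F(V, J) = -43/5 (F(V, J) = -8 + (-(7 - 1*4))/5 = -8 + (-(7 - 4))/5 = -8 + (-1*3)/5 = -8 + (⅕)*(-3) = -8 - ⅗ = -43/5)
d = -358/5 (d = -43/5 - 63 = -358/5 ≈ -71.600)
m = -5/673 (m = 1/(-358/5 + (36 - 9*11)) = 1/(-358/5 + (36 - 99)) = 1/(-358/5 - 63) = 1/(-673/5) = -5/673 ≈ -0.0074294)
m² = (-5/673)² = 25/452929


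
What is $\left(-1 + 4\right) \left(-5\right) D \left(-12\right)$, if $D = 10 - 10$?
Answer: $0$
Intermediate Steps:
$D = 0$ ($D = 10 - 10 = 0$)
$\left(-1 + 4\right) \left(-5\right) D \left(-12\right) = \left(-1 + 4\right) \left(-5\right) 0 \left(-12\right) = 3 \left(-5\right) 0 \left(-12\right) = \left(-15\right) 0 \left(-12\right) = 0 \left(-12\right) = 0$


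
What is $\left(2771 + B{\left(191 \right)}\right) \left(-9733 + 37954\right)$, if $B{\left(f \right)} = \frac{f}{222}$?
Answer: $\frac{5788625671}{74} \approx 7.8225 \cdot 10^{7}$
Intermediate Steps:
$B{\left(f \right)} = \frac{f}{222}$ ($B{\left(f \right)} = f \frac{1}{222} = \frac{f}{222}$)
$\left(2771 + B{\left(191 \right)}\right) \left(-9733 + 37954\right) = \left(2771 + \frac{1}{222} \cdot 191\right) \left(-9733 + 37954\right) = \left(2771 + \frac{191}{222}\right) 28221 = \frac{615353}{222} \cdot 28221 = \frac{5788625671}{74}$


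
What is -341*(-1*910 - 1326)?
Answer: 762476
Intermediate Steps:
-341*(-1*910 - 1326) = -341*(-910 - 1326) = -341*(-2236) = 762476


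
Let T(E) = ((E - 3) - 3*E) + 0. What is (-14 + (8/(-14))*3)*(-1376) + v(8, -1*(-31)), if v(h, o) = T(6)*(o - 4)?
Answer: 148525/7 ≈ 21218.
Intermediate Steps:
T(E) = -3 - 2*E (T(E) = ((-3 + E) - 3*E) + 0 = (-3 - 2*E) + 0 = -3 - 2*E)
v(h, o) = 60 - 15*o (v(h, o) = (-3 - 2*6)*(o - 4) = (-3 - 12)*(-4 + o) = -15*(-4 + o) = 60 - 15*o)
(-14 + (8/(-14))*3)*(-1376) + v(8, -1*(-31)) = (-14 + (8/(-14))*3)*(-1376) + (60 - (-15)*(-31)) = (-14 + (8*(-1/14))*3)*(-1376) + (60 - 15*31) = (-14 - 4/7*3)*(-1376) + (60 - 465) = (-14 - 12/7)*(-1376) - 405 = -110/7*(-1376) - 405 = 151360/7 - 405 = 148525/7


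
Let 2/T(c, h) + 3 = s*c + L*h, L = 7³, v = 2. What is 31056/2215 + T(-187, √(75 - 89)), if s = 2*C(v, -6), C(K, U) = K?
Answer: 68664190942/4897557705 - 686*I*√14/2211087 ≈ 14.02 - 0.0011609*I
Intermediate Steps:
s = 4 (s = 2*2 = 4)
L = 343
T(c, h) = 2/(-3 + 4*c + 343*h) (T(c, h) = 2/(-3 + (4*c + 343*h)) = 2/(-3 + 4*c + 343*h))
31056/2215 + T(-187, √(75 - 89)) = 31056/2215 + 2/(-3 + 4*(-187) + 343*√(75 - 89)) = 31056*(1/2215) + 2/(-3 - 748 + 343*√(-14)) = 31056/2215 + 2/(-3 - 748 + 343*(I*√14)) = 31056/2215 + 2/(-3 - 748 + 343*I*√14) = 31056/2215 + 2/(-751 + 343*I*√14)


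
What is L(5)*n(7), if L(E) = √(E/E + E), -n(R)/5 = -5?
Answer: 25*√6 ≈ 61.237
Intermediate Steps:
n(R) = 25 (n(R) = -5*(-5) = 25)
L(E) = √(1 + E)
L(5)*n(7) = √(1 + 5)*25 = √6*25 = 25*√6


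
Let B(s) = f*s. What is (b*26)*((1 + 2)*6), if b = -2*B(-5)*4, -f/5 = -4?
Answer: 374400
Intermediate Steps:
f = 20 (f = -5*(-4) = 20)
B(s) = 20*s
b = 800 (b = -40*(-5)*4 = -2*(-100)*4 = 200*4 = 800)
(b*26)*((1 + 2)*6) = (800*26)*((1 + 2)*6) = 20800*(3*6) = 20800*18 = 374400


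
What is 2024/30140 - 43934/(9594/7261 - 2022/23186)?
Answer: -2533277527723604/71159424135 ≈ -35600.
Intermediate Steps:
2024/30140 - 43934/(9594/7261 - 2022/23186) = 2024*(1/30140) - 43934/(9594*(1/7261) - 2022*1/23186) = 46/685 - 43934/(9594/7261 - 1011/11593) = 46/685 - 43934/103882371/84176773 = 46/685 - 43934*84176773/103882371 = 46/685 - 3698222344982/103882371 = -2533277527723604/71159424135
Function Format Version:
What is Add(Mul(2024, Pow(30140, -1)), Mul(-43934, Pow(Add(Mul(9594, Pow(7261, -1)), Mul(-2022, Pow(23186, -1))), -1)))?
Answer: Rational(-2533277527723604, 71159424135) ≈ -35600.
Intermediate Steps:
Add(Mul(2024, Pow(30140, -1)), Mul(-43934, Pow(Add(Mul(9594, Pow(7261, -1)), Mul(-2022, Pow(23186, -1))), -1))) = Add(Mul(2024, Rational(1, 30140)), Mul(-43934, Pow(Add(Mul(9594, Rational(1, 7261)), Mul(-2022, Rational(1, 23186))), -1))) = Add(Rational(46, 685), Mul(-43934, Pow(Add(Rational(9594, 7261), Rational(-1011, 11593)), -1))) = Add(Rational(46, 685), Mul(-43934, Pow(Rational(103882371, 84176773), -1))) = Add(Rational(46, 685), Mul(-43934, Rational(84176773, 103882371))) = Add(Rational(46, 685), Rational(-3698222344982, 103882371)) = Rational(-2533277527723604, 71159424135)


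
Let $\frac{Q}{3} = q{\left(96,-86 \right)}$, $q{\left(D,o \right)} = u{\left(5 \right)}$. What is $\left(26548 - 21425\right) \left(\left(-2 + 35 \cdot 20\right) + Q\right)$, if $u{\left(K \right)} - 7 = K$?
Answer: $3760282$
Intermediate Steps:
$u{\left(K \right)} = 7 + K$
$q{\left(D,o \right)} = 12$ ($q{\left(D,o \right)} = 7 + 5 = 12$)
$Q = 36$ ($Q = 3 \cdot 12 = 36$)
$\left(26548 - 21425\right) \left(\left(-2 + 35 \cdot 20\right) + Q\right) = \left(26548 - 21425\right) \left(\left(-2 + 35 \cdot 20\right) + 36\right) = 5123 \left(\left(-2 + 700\right) + 36\right) = 5123 \left(698 + 36\right) = 5123 \cdot 734 = 3760282$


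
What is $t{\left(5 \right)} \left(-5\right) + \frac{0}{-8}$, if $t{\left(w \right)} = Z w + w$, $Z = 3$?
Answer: $-100$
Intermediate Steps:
$t{\left(w \right)} = 4 w$ ($t{\left(w \right)} = 3 w + w = 4 w$)
$t{\left(5 \right)} \left(-5\right) + \frac{0}{-8} = 4 \cdot 5 \left(-5\right) + \frac{0}{-8} = 20 \left(-5\right) + 0 \left(- \frac{1}{8}\right) = -100 + 0 = -100$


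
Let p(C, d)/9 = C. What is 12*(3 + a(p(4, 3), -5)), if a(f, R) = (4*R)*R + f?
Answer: 1668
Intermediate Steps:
p(C, d) = 9*C
a(f, R) = f + 4*R**2 (a(f, R) = 4*R**2 + f = f + 4*R**2)
12*(3 + a(p(4, 3), -5)) = 12*(3 + (9*4 + 4*(-5)**2)) = 12*(3 + (36 + 4*25)) = 12*(3 + (36 + 100)) = 12*(3 + 136) = 12*139 = 1668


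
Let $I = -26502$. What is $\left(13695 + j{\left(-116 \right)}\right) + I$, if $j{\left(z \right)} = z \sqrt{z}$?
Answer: $-12807 - 232 i \sqrt{29} \approx -12807.0 - 1249.4 i$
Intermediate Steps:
$j{\left(z \right)} = z^{\frac{3}{2}}$
$\left(13695 + j{\left(-116 \right)}\right) + I = \left(13695 + \left(-116\right)^{\frac{3}{2}}\right) - 26502 = \left(13695 - 232 i \sqrt{29}\right) - 26502 = -12807 - 232 i \sqrt{29}$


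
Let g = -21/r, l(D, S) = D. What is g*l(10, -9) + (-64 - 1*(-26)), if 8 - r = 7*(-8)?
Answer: -1321/32 ≈ -41.281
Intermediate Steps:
r = 64 (r = 8 - 7*(-8) = 8 - 1*(-56) = 8 + 56 = 64)
g = -21/64 ≈ -0.32813
g*l(10, -9) + (-64 - 1*(-26)) = -21/64*10 + (-64 - 1*(-26)) = -105/32 + (-64 + 26) = -105/32 - 38 = -1321/32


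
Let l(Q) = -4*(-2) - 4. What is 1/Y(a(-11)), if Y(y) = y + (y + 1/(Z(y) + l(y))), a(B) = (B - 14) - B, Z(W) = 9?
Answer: -13/363 ≈ -0.035813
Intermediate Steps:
l(Q) = 4 (l(Q) = 8 - 4 = 4)
a(B) = -14 (a(B) = (-14 + B) - B = -14)
Y(y) = 1/13 + 2*y (Y(y) = y + (y + 1/(9 + 4)) = y + (y + 1/13) = y + (1/13 + y) = 1/13 + 2*y)
1/Y(a(-11)) = 1/(1/13 + 2*(-14)) = 1/(1/13 - 28) = 1/(-363/13) = -13/363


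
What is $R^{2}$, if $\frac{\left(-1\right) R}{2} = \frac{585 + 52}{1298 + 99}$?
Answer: $\frac{1623076}{1951609} \approx 0.83166$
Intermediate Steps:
$R = - \frac{1274}{1397}$ ($R = - 2 \frac{585 + 52}{1298 + 99} = - 2 \cdot \frac{637}{1397} = - 2 \cdot 637 \cdot \frac{1}{1397} = \left(-2\right) \frac{637}{1397} = - \frac{1274}{1397} \approx -0.91195$)
$R^{2} = \left(- \frac{1274}{1397}\right)^{2} = \frac{1623076}{1951609}$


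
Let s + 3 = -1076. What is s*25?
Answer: -26975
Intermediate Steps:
s = -1079 (s = -3 - 1076 = -1079)
s*25 = -1079*25 = -26975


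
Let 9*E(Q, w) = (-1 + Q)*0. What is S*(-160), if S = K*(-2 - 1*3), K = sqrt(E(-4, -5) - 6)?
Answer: 800*I*sqrt(6) ≈ 1959.6*I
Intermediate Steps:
E(Q, w) = 0 (E(Q, w) = ((-1 + Q)*0)/9 = (1/9)*0 = 0)
K = I*sqrt(6) (K = sqrt(0 - 6) = sqrt(-6) = I*sqrt(6) ≈ 2.4495*I)
S = -5*I*sqrt(6) (S = (I*sqrt(6))*(-2 - 1*3) = (I*sqrt(6))*(-2 - 3) = (I*sqrt(6))*(-5) = -5*I*sqrt(6) ≈ -12.247*I)
S*(-160) = -5*I*sqrt(6)*(-160) = 800*I*sqrt(6)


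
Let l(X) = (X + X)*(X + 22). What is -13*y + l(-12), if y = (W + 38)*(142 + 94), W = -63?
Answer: 76460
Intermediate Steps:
l(X) = 2*X*(22 + X) (l(X) = (2*X)*(22 + X) = 2*X*(22 + X))
y = -5900 (y = (-63 + 38)*(142 + 94) = -25*236 = -5900)
-13*y + l(-12) = -13*(-5900) + 2*(-12)*(22 - 12) = 76700 + 2*(-12)*10 = 76700 - 240 = 76460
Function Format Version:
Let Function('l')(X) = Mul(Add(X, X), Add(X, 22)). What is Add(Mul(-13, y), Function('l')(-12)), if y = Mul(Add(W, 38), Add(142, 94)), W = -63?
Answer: 76460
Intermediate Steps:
Function('l')(X) = Mul(2, X, Add(22, X)) (Function('l')(X) = Mul(Mul(2, X), Add(22, X)) = Mul(2, X, Add(22, X)))
y = -5900 (y = Mul(Add(-63, 38), Add(142, 94)) = Mul(-25, 236) = -5900)
Add(Mul(-13, y), Function('l')(-12)) = Add(Mul(-13, -5900), Mul(2, -12, Add(22, -12))) = Add(76700, Mul(2, -12, 10)) = Add(76700, -240) = 76460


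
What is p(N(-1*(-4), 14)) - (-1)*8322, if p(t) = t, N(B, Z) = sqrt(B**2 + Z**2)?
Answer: 8322 + 2*sqrt(53) ≈ 8336.6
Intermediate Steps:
p(N(-1*(-4), 14)) - (-1)*8322 = sqrt((-1*(-4))**2 + 14**2) - (-1)*8322 = sqrt(4**2 + 196) - 1*(-8322) = sqrt(16 + 196) + 8322 = sqrt(212) + 8322 = 2*sqrt(53) + 8322 = 8322 + 2*sqrt(53)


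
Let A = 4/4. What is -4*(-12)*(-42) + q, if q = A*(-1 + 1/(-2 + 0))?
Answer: -4035/2 ≈ -2017.5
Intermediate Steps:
A = 1 (A = 4*(¼) = 1)
q = -3/2 (q = 1*(-1 + 1/(-2 + 0)) = 1*(-1 + 1/(-2)) = 1*(-1 - ½) = 1*(-3/2) = -3/2 ≈ -1.5000)
-4*(-12)*(-42) + q = -4*(-12)*(-42) - 3/2 = 48*(-42) - 3/2 = -2016 - 3/2 = -4035/2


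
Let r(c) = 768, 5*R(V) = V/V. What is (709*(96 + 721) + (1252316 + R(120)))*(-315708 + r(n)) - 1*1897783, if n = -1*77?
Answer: -576836301631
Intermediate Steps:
R(V) = 1/5 (R(V) = (V/V)/5 = (1/5)*1 = 1/5)
n = -77
(709*(96 + 721) + (1252316 + R(120)))*(-315708 + r(n)) - 1*1897783 = (709*(96 + 721) + (1252316 + 1/5))*(-315708 + 768) - 1*1897783 = (709*817 + 6261581/5)*(-314940) - 1897783 = (579253 + 6261581/5)*(-314940) - 1897783 = (9157846/5)*(-314940) - 1897783 = -576834403848 - 1897783 = -576836301631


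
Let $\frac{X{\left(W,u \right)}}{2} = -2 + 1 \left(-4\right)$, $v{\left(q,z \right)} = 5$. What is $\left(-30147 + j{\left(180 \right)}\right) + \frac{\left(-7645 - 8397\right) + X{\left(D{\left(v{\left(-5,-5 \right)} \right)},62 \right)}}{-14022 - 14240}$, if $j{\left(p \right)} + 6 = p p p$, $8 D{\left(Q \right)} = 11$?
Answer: $\frac{81985907984}{14131} \approx 5.8018 \cdot 10^{6}$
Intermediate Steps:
$D{\left(Q \right)} = \frac{11}{8}$ ($D{\left(Q \right)} = \frac{1}{8} \cdot 11 = \frac{11}{8}$)
$j{\left(p \right)} = -6 + p^{3}$ ($j{\left(p \right)} = -6 + p p p = -6 + p^{2} p = -6 + p^{3}$)
$X{\left(W,u \right)} = -12$ ($X{\left(W,u \right)} = 2 \left(-2 + 1 \left(-4\right)\right) = 2 \left(-2 - 4\right) = 2 \left(-6\right) = -12$)
$\left(-30147 + j{\left(180 \right)}\right) + \frac{\left(-7645 - 8397\right) + X{\left(D{\left(v{\left(-5,-5 \right)} \right)},62 \right)}}{-14022 - 14240} = \left(-30147 - \left(6 - 180^{3}\right)\right) + \frac{\left(-7645 - 8397\right) - 12}{-14022 - 14240} = \left(-30147 + \left(-6 + 5832000\right)\right) + \frac{\left(-7645 - 8397\right) - 12}{-28262} = \left(-30147 + 5831994\right) + \left(-16042 - 12\right) \left(- \frac{1}{28262}\right) = 5801847 - - \frac{8027}{14131} = 5801847 + \frac{8027}{14131} = \frac{81985907984}{14131}$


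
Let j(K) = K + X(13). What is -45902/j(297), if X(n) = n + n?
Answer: -45902/323 ≈ -142.11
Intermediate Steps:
X(n) = 2*n
j(K) = 26 + K (j(K) = K + 2*13 = K + 26 = 26 + K)
-45902/j(297) = -45902/(26 + 297) = -45902/323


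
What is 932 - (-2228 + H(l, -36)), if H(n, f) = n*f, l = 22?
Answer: 3952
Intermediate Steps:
H(n, f) = f*n
932 - (-2228 + H(l, -36)) = 932 - (-2228 - 36*22) = 932 - (-2228 - 792) = 932 - 1*(-3020) = 932 + 3020 = 3952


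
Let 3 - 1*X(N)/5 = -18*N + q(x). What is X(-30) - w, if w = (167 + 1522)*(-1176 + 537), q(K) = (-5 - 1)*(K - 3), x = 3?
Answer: 1076586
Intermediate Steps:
q(K) = 18 - 6*K (q(K) = -6*(-3 + K) = 18 - 6*K)
X(N) = 15 + 90*N (X(N) = 15 - 5*(-18*N + (18 - 6*3)) = 15 - 5*(-18*N + (18 - 18)) = 15 - 5*(-18*N + 0) = 15 - (-90)*N = 15 + 90*N)
w = -1079271 (w = 1689*(-639) = -1079271)
X(-30) - w = (15 + 90*(-30)) - 1*(-1079271) = (15 - 2700) + 1079271 = -2685 + 1079271 = 1076586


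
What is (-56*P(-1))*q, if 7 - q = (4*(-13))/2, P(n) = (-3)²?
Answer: -16632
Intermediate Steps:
P(n) = 9
q = 33 (q = 7 - 4*(-13)/2 = 7 - (-52)/2 = 7 - 1*(-26) = 7 + 26 = 33)
(-56*P(-1))*q = -56*9*33 = -504*33 = -16632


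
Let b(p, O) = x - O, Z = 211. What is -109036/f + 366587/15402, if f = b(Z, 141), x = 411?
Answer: -263398997/693090 ≈ -380.04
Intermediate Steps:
b(p, O) = 411 - O
f = 270 (f = 411 - 1*141 = 411 - 141 = 270)
-109036/f + 366587/15402 = -109036/270 + 366587/15402 = -109036*1/270 + 366587*(1/15402) = -54518/135 + 366587/15402 = -263398997/693090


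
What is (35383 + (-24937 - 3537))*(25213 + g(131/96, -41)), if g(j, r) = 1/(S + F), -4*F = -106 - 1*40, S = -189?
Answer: 53129954367/305 ≈ 1.7420e+8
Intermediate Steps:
F = 73/2 (F = -(-106 - 1*40)/4 = -(-106 - 40)/4 = -1/4*(-146) = 73/2 ≈ 36.500)
g(j, r) = -2/305 (g(j, r) = 1/(-189 + 73/2) = 1/(-305/2) = -2/305)
(35383 + (-24937 - 3537))*(25213 + g(131/96, -41)) = (35383 + (-24937 - 3537))*(25213 - 2/305) = (35383 - 28474)*(7689963/305) = 6909*(7689963/305) = 53129954367/305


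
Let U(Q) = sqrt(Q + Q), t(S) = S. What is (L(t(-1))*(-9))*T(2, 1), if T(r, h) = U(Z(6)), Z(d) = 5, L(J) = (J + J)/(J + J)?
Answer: -9*sqrt(10) ≈ -28.461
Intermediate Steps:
L(J) = 1 (L(J) = (2*J)/((2*J)) = (2*J)*(1/(2*J)) = 1)
U(Q) = sqrt(2)*sqrt(Q) (U(Q) = sqrt(2*Q) = sqrt(2)*sqrt(Q))
T(r, h) = sqrt(10) (T(r, h) = sqrt(2)*sqrt(5) = sqrt(10))
(L(t(-1))*(-9))*T(2, 1) = (1*(-9))*sqrt(10) = -9*sqrt(10)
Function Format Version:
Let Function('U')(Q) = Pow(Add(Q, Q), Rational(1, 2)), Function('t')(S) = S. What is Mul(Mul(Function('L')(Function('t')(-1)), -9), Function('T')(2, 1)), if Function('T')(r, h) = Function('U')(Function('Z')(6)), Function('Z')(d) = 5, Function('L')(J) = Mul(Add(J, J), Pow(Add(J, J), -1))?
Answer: Mul(-9, Pow(10, Rational(1, 2))) ≈ -28.461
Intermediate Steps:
Function('L')(J) = 1 (Function('L')(J) = Mul(Mul(2, J), Pow(Mul(2, J), -1)) = Mul(Mul(2, J), Mul(Rational(1, 2), Pow(J, -1))) = 1)
Function('U')(Q) = Mul(Pow(2, Rational(1, 2)), Pow(Q, Rational(1, 2))) (Function('U')(Q) = Pow(Mul(2, Q), Rational(1, 2)) = Mul(Pow(2, Rational(1, 2)), Pow(Q, Rational(1, 2))))
Function('T')(r, h) = Pow(10, Rational(1, 2)) (Function('T')(r, h) = Mul(Pow(2, Rational(1, 2)), Pow(5, Rational(1, 2))) = Pow(10, Rational(1, 2)))
Mul(Mul(Function('L')(Function('t')(-1)), -9), Function('T')(2, 1)) = Mul(Mul(1, -9), Pow(10, Rational(1, 2))) = Mul(-9, Pow(10, Rational(1, 2)))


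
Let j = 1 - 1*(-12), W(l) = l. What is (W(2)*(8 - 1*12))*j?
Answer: -104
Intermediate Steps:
j = 13 (j = 1 + 12 = 13)
(W(2)*(8 - 1*12))*j = (2*(8 - 1*12))*13 = (2*(8 - 12))*13 = (2*(-4))*13 = -8*13 = -104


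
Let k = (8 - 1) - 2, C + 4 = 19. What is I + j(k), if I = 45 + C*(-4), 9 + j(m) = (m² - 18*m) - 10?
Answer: -99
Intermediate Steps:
C = 15 (C = -4 + 19 = 15)
k = 5 (k = 7 - 2 = 5)
j(m) = -19 + m² - 18*m (j(m) = -9 + ((m² - 18*m) - 10) = -9 + (-10 + m² - 18*m) = -19 + m² - 18*m)
I = -15 (I = 45 + 15*(-4) = 45 - 60 = -15)
I + j(k) = -15 + (-19 + 5² - 18*5) = -15 + (-19 + 25 - 90) = -15 - 84 = -99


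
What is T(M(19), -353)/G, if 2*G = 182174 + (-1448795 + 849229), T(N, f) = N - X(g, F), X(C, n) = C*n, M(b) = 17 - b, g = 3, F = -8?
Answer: -11/104348 ≈ -0.00010542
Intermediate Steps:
T(N, f) = 24 + N (T(N, f) = N - 3*(-8) = N - 1*(-24) = N + 24 = 24 + N)
G = -208696 (G = (182174 + (-1448795 + 849229))/2 = (182174 - 599566)/2 = (1/2)*(-417392) = -208696)
T(M(19), -353)/G = (24 + (17 - 1*19))/(-208696) = (24 + (17 - 19))*(-1/208696) = (24 - 2)*(-1/208696) = 22*(-1/208696) = -11/104348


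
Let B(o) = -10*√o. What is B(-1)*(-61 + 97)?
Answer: -360*I ≈ -360.0*I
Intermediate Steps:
B(-1)*(-61 + 97) = (-10*I)*(-61 + 97) = -10*I*36 = -360*I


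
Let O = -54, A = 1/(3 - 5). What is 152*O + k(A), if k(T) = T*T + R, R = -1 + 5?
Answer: -32815/4 ≈ -8203.8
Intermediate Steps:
A = -½ (A = 1/(-2) = -½ ≈ -0.50000)
R = 4
k(T) = 4 + T² (k(T) = T*T + 4 = T² + 4 = 4 + T²)
152*O + k(A) = 152*(-54) + (4 + (-½)²) = -8208 + (4 + ¼) = -8208 + 17/4 = -32815/4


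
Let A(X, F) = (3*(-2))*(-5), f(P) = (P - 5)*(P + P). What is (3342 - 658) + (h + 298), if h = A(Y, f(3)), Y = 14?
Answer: 3012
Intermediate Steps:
f(P) = 2*P*(-5 + P) (f(P) = (-5 + P)*(2*P) = 2*P*(-5 + P))
A(X, F) = 30 (A(X, F) = -6*(-5) = 30)
h = 30
(3342 - 658) + (h + 298) = (3342 - 658) + (30 + 298) = 2684 + 328 = 3012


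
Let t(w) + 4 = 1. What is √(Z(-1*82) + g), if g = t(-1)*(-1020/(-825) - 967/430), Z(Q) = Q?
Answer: I*√1766621890/4730 ≈ 8.8861*I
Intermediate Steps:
t(w) = -3 (t(w) = -4 + 1 = -3)
g = 14367/4730 (g = -3*(-1020/(-825) - 967/430) = -3*(-1020*(-1/825) - 967*1/430) = -3*(68/55 - 967/430) = -3*(-4789/4730) = 14367/4730 ≈ 3.0374)
√(Z(-1*82) + g) = √(-1*82 + 14367/4730) = √(-82 + 14367/4730) = √(-373493/4730) = I*√1766621890/4730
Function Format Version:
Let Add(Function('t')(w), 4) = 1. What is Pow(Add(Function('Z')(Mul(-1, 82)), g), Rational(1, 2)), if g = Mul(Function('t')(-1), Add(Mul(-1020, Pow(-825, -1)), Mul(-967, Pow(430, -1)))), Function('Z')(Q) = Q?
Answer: Mul(Rational(1, 4730), I, Pow(1766621890, Rational(1, 2))) ≈ Mul(8.8861, I)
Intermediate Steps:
Function('t')(w) = -3 (Function('t')(w) = Add(-4, 1) = -3)
g = Rational(14367, 4730) (g = Mul(-3, Add(Mul(-1020, Pow(-825, -1)), Mul(-967, Pow(430, -1)))) = Mul(-3, Add(Mul(-1020, Rational(-1, 825)), Mul(-967, Rational(1, 430)))) = Mul(-3, Add(Rational(68, 55), Rational(-967, 430))) = Mul(-3, Rational(-4789, 4730)) = Rational(14367, 4730) ≈ 3.0374)
Pow(Add(Function('Z')(Mul(-1, 82)), g), Rational(1, 2)) = Pow(Add(Mul(-1, 82), Rational(14367, 4730)), Rational(1, 2)) = Pow(Add(-82, Rational(14367, 4730)), Rational(1, 2)) = Pow(Rational(-373493, 4730), Rational(1, 2)) = Mul(Rational(1, 4730), I, Pow(1766621890, Rational(1, 2)))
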